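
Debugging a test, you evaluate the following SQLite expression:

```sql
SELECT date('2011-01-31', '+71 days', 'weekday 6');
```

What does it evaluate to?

2011-04-16

Applying '+71 days' to 2011-01-31: counting 71 days forward gives 2011-04-12.
`weekday 6` advances to the next Saturday; 2011-04-12 is a Tuesday, so it moves forward to 2011-04-16.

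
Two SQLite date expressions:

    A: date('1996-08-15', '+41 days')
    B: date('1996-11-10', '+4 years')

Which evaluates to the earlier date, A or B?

A

A = 1996-09-25.
B = 2000-11-10.
A is earlier.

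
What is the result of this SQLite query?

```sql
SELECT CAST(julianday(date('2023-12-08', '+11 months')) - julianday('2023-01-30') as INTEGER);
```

648

Adding +11 months to 2023-12-08 gives 2024-11-08.
1 day remains in January 2023 after the 30th (31 − 30).
Full months from February 2023 through October 2024 contribute their day counts.
Then 8 days into November 2024.
Total: 1 + 28 + 31 + 30 + 31 + 30 + 31 + 31 + 30 + 31 + 30 + 31 + 31 + 29 + 31 + 30 + 31 + 30 + 31 + 31 + 30 + 31 + 8 = 648.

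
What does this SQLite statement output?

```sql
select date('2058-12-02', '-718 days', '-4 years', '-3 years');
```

Applying '-718 days' to 2058-12-02: counting 718 days back gives 2056-12-14.
Adding -4 years to 2056-12-14 gives 2052-12-14.
Adding -3 years to 2052-12-14 gives 2049-12-14.

2049-12-14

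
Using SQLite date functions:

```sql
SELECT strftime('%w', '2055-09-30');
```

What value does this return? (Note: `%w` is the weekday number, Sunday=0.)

2055-09-30 is a Thursday; with Sunday=0 that is 4.

4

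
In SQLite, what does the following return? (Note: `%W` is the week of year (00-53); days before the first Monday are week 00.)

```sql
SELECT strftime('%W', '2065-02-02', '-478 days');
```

First apply '-478 days': 2065-02-02 → 2063-10-13.
2063-10-13 is a Saturday. SQLite's %W counts Mondays since the year started; the result is 41.

41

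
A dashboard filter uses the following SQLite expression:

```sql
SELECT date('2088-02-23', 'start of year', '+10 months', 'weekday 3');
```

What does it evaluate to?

`start of year` rewinds 2088-02-23 to 2088-01-01.
Adding +10 months to 2088-01-01 gives 2088-11-01.
`weekday 3` advances to the next Wednesday; 2088-11-01 is a Monday, so it moves forward to 2088-11-03.

2088-11-03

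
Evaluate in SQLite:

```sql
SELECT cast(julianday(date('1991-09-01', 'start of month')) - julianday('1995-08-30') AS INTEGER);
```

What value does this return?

`start of month` rewinds 1991-09-01 to 1991-09-01.
29 days remain in September 1991 after the 1st (30 − 1).
Full months from October 1991 through July 1995 contribute their day counts.
Then 30 days into August 1995.
Total: 29 + 31 + 30 + 31 + 31 + 29 + 31 + 30 + 31 + 30 + 31 + 31 + 30 + 31 + 30 + 31 + 31 + 28 + 31 + 30 + 31 + 30 + 31 + 31 + 30 + 31 + 30 + 31 + 31 + 28 + 31 + 30 + 31 + 30 + 31 + 31 + 30 + 31 + 30 + 31 + 31 + 28 + 31 + 30 + 31 + 30 + 31 + 30 = 1459.
The subtraction is earlier − later, so the result is −1459 → -1459.

-1459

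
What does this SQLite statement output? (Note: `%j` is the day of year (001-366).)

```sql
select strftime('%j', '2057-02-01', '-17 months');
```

First apply '-17 months': 2057-02-01 → 2055-09-01.
Day-of-year for 2055-09-01: days since 2055-01-01 inclusive = 244, zero-padded to 244.

244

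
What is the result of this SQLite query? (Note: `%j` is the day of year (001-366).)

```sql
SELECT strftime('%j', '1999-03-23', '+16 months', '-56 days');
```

149

First apply '+16 months', '-56 days': 1999-03-23 → 2000-05-28.
Day-of-year for 2000-05-28: days since 2000-01-01 inclusive = 149, zero-padded to 149.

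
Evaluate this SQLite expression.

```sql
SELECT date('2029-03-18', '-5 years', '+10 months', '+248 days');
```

2025-09-23

Adding -5 years to 2029-03-18 gives 2024-03-18.
Adding +10 months to 2024-03-18 gives 2025-01-18.
Applying '+248 days' to 2025-01-18: counting 248 days forward gives 2025-09-23.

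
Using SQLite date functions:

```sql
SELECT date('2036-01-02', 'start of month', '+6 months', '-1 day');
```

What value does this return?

2036-06-30

`start of month` rewinds 2036-01-02 to 2036-01-01.
Adding +6 months to 2036-01-01 gives 2036-07-01.
Going back 1 day from 2036-07-01 reaches 2036-06-30 (last day of June, 30 days).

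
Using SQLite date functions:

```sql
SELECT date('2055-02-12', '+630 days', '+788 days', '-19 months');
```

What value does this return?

Applying '+630 days' to 2055-02-12: counting 630 days forward gives 2056-11-03.
Applying '+788 days' to 2056-11-03: counting 788 days forward gives 2058-12-31.
Adding -19 months to 2058-12-31 gives 2057-05-31.

2057-05-31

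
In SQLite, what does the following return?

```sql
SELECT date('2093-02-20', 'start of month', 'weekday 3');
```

`start of month` rewinds 2093-02-20 to 2093-02-01.
`weekday 3` advances to the next Wednesday; 2093-02-01 is a Sunday, so it moves forward to 2093-02-04.

2093-02-04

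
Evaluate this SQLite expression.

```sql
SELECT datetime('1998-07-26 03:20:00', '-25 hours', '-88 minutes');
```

1998-07-25 00:52:00

-25 hours from 1998-07-26 03:20:00 is 1998-07-25 02:20:00 (crosses midnight).
88 minutes = 1h 28m; -88 minutes from 1998-07-25 02:20:00 is 1998-07-25 00:52:00.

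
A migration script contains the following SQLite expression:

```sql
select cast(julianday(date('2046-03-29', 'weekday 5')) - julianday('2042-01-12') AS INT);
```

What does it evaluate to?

1538

`weekday 5` advances to the next Friday; 2046-03-29 is a Thursday, so it moves forward to 2046-03-30.
19 days remain in January 2042 after the 12th (31 − 12).
Full months from February 2042 through February 2046 contribute their day counts.
Then 30 days into March 2046.
Total: 19 + 28 + 31 + 30 + 31 + 30 + 31 + 31 + 30 + 31 + 30 + 31 + 31 + 28 + 31 + 30 + 31 + 30 + 31 + 31 + 30 + 31 + 30 + 31 + 31 + 29 + 31 + 30 + 31 + 30 + 31 + 31 + 30 + 31 + 30 + 31 + 31 + 28 + 31 + 30 + 31 + 30 + 31 + 31 + 30 + 31 + 30 + 31 + 31 + 28 + 30 = 1538.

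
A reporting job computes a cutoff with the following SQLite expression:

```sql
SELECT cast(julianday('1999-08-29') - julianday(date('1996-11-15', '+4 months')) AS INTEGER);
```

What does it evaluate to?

Adding +4 months to 1996-11-15 gives 1997-03-15.
16 days remain in March 1997 after the 15th (31 − 15).
Full months from April 1997 through July 1999 contribute their day counts.
Then 29 days into August 1999.
Total: 16 + 30 + 31 + 30 + 31 + 31 + 30 + 31 + 30 + 31 + 31 + 28 + 31 + 30 + 31 + 30 + 31 + 31 + 30 + 31 + 30 + 31 + 31 + 28 + 31 + 30 + 31 + 30 + 31 + 29 = 897.

897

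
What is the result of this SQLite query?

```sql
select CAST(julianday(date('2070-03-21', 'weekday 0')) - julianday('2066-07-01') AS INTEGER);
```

1361

`weekday 0` advances to the next Sunday; 2070-03-21 is a Friday, so it moves forward to 2070-03-23.
30 days remain in July 2066 after the 1st (31 − 1).
Full months from August 2066 through February 2070 contribute their day counts.
Then 23 days into March 2070.
Total: 30 + 31 + 30 + 31 + 30 + 31 + 31 + 28 + 31 + 30 + 31 + 30 + 31 + 31 + 30 + 31 + 30 + 31 + 31 + 29 + 31 + 30 + 31 + 30 + 31 + 31 + 30 + 31 + 30 + 31 + 31 + 28 + 31 + 30 + 31 + 30 + 31 + 31 + 30 + 31 + 30 + 31 + 31 + 28 + 23 = 1361.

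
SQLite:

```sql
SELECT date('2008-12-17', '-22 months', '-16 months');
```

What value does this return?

2005-10-17

Adding -22 months to 2008-12-17 gives 2007-02-17.
Adding -16 months to 2007-02-17 gives 2005-10-17.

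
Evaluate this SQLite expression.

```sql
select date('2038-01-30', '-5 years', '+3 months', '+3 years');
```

Adding -5 years to 2038-01-30 gives 2033-01-30.
Adding +3 months to 2033-01-30 gives 2033-04-30.
Adding +3 years to 2033-04-30 gives 2036-04-30.

2036-04-30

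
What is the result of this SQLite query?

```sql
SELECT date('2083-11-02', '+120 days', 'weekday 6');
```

Applying '+120 days' to 2083-11-02: counting 120 days forward gives 2084-03-01.
`weekday 6` advances to the next Saturday; 2084-03-01 is a Wednesday, so it moves forward to 2084-03-04.

2084-03-04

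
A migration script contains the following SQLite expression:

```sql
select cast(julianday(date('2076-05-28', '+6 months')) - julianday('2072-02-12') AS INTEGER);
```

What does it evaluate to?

Adding +6 months to 2076-05-28 gives 2076-11-28.
17 days remain in February 2072 after the 12th (29 − 12).
Full months from March 2072 through October 2076 contribute their day counts.
Then 28 days into November 2076.
Total: 17 + 31 + 30 + 31 + 30 + 31 + 31 + 30 + 31 + 30 + 31 + 31 + 28 + 31 + 30 + 31 + 30 + 31 + 31 + 30 + 31 + 30 + 31 + 31 + 28 + 31 + 30 + 31 + 30 + 31 + 31 + 30 + 31 + 30 + 31 + 31 + 28 + 31 + 30 + 31 + 30 + 31 + 31 + 30 + 31 + 30 + 31 + 31 + 29 + 31 + 30 + 31 + 30 + 31 + 31 + 30 + 31 + 28 = 1751.

1751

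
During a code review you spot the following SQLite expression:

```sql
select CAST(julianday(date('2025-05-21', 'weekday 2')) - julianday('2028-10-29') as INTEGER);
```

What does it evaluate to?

`weekday 2` advances to the next Tuesday; 2025-05-21 is a Wednesday, so it moves forward to 2025-05-27.
4 days remain in May 2025 after the 27th (31 − 27).
Full months from June 2025 through September 2028 contribute their day counts.
Then 29 days into October 2028.
Total: 4 + 30 + 31 + 31 + 30 + 31 + 30 + 31 + 31 + 28 + 31 + 30 + 31 + 30 + 31 + 31 + 30 + 31 + 30 + 31 + 31 + 28 + 31 + 30 + 31 + 30 + 31 + 31 + 30 + 31 + 30 + 31 + 31 + 29 + 31 + 30 + 31 + 30 + 31 + 31 + 30 + 29 = 1251.
The subtraction is earlier − later, so the result is −1251 → -1251.

-1251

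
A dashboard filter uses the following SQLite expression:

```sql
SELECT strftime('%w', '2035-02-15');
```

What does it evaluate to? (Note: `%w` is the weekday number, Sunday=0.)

2035-02-15 is a Thursday; with Sunday=0 that is 4.

4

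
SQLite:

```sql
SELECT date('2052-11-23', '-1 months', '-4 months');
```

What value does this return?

Adding -1 month to 2052-11-23 gives 2052-10-23.
Adding -4 months to 2052-10-23 gives 2052-06-23.

2052-06-23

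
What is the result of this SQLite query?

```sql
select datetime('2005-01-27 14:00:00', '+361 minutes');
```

361 minutes = 6h 1m; +361 minutes from 2005-01-27 14:00:00 is 2005-01-27 20:01:00.

2005-01-27 20:01:00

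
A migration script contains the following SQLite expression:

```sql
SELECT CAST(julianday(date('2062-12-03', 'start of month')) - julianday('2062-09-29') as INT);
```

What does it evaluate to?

`start of month` rewinds 2062-12-03 to 2062-12-01.
1 day remains in September 2062 after the 29th (30 − 29).
October 2062: 31 days.
November 2062: 30 days.
Then 1 day into December 2062.
Total: 1 + 31 + 30 + 1 = 63.

63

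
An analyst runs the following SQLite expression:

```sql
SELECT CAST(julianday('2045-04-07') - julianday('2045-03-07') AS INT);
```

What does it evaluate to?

24 days remain in March 2045 after the 7th (31 − 7).
Then 7 days into April 2045.
Total: 24 + 7 = 31.

31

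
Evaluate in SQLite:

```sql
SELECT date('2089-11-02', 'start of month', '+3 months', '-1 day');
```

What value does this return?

`start of month` rewinds 2089-11-02 to 2089-11-01.
Adding +3 months to 2089-11-01 gives 2090-02-01.
Going back 1 day from 2090-02-01 reaches 2090-01-31 (last day of January, 31 days).

2090-01-31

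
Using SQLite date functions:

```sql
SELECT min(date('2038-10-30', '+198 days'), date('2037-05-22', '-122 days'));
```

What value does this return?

date('2038-10-30', '+198 days') → 2039-05-16.
date('2037-05-22', '-122 days') → 2037-01-20.
Earlier of the two is 2037-01-20.

2037-01-20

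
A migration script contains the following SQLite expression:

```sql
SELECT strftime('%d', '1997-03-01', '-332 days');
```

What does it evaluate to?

03

First apply '-332 days': 1997-03-01 → 1996-04-03.
`%d` extracts the 2-digit day of month: 03.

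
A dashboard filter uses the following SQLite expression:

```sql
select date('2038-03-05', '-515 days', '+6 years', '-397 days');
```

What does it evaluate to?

2041-09-04

Applying '-515 days' to 2038-03-05: counting 515 days back gives 2036-10-06.
Adding +6 years to 2036-10-06 gives 2042-10-06.
Applying '-397 days' to 2042-10-06: counting 397 days back gives 2041-09-04.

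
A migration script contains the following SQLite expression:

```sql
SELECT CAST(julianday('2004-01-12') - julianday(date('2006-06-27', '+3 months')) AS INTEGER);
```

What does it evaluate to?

Adding +3 months to 2006-06-27 gives 2006-09-27.
19 days remain in January 2004 after the 12th (31 − 12).
Full months from February 2004 through August 2006 contribute their day counts.
Then 27 days into September 2006.
Total: 19 + 29 + 31 + 30 + 31 + 30 + 31 + 31 + 30 + 31 + 30 + 31 + 31 + 28 + 31 + 30 + 31 + 30 + 31 + 31 + 30 + 31 + 30 + 31 + 31 + 28 + 31 + 30 + 31 + 30 + 31 + 31 + 27 = 989.
The subtraction is earlier − later, so the result is −989 → -989.

-989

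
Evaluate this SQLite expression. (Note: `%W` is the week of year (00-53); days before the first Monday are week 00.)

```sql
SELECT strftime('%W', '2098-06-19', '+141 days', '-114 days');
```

28

First apply '+141 days', '-114 days': 2098-06-19 → 2098-07-16.
2098-07-16 is a Wednesday. SQLite's %W counts Mondays since the year started; the result is 28.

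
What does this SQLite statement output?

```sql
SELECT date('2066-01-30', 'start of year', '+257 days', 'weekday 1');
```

`start of year` rewinds 2066-01-30 to 2066-01-01.
Applying '+257 days' to 2066-01-01: counting 257 days forward gives 2066-09-15.
`weekday 1` advances to the next Monday; 2066-09-15 is a Wednesday, so it moves forward to 2066-09-20.

2066-09-20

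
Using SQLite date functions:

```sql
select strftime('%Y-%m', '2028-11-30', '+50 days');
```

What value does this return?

First apply '+50 days': 2028-11-30 → 2029-01-19.
`%Y-%m` extracts the year-month: 2029-01.

2029-01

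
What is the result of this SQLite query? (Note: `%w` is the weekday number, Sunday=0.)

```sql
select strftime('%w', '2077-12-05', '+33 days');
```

5

First apply '+33 days': 2077-12-05 → 2078-01-07.
2078-01-07 is a Friday; with Sunday=0 that is 5.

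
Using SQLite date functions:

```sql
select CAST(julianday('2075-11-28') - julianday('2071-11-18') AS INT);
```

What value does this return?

1471

12 days remain in November 2071 after the 18th (30 − 18).
Full months from December 2071 through October 2075 contribute their day counts.
Then 28 days into November 2075.
Total: 12 + 31 + 31 + 29 + 31 + 30 + 31 + 30 + 31 + 31 + 30 + 31 + 30 + 31 + 31 + 28 + 31 + 30 + 31 + 30 + 31 + 31 + 30 + 31 + 30 + 31 + 31 + 28 + 31 + 30 + 31 + 30 + 31 + 31 + 30 + 31 + 30 + 31 + 31 + 28 + 31 + 30 + 31 + 30 + 31 + 31 + 30 + 31 + 28 = 1471.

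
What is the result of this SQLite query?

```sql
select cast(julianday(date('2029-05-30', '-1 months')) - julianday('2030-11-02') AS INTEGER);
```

-551

Adding -1 month to 2029-05-30 gives 2029-04-30.
0 days remain in April 2029 after the 30th (30 − 30).
Full months from May 2029 through October 2030 contribute their day counts.
Then 2 days into November 2030.
Total: 0 + 31 + 30 + 31 + 31 + 30 + 31 + 30 + 31 + 31 + 28 + 31 + 30 + 31 + 30 + 31 + 31 + 30 + 31 + 2 = 551.
The subtraction is earlier − later, so the result is −551 → -551.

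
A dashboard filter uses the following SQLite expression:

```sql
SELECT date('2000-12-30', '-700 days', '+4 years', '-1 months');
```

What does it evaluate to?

Applying '-700 days' to 2000-12-30: counting 700 days back gives 1999-01-30.
Adding +4 years to 1999-01-30 gives 2003-01-30.
Adding -1 month to 2003-01-30 gives 2002-12-30.

2002-12-30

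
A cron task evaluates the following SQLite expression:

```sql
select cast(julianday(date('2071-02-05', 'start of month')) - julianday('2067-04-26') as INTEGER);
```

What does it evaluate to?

`start of month` rewinds 2071-02-05 to 2071-02-01.
4 days remain in April 2067 after the 26th (30 − 26).
Full months from May 2067 through January 2071 contribute their day counts.
Then 1 day into February 2071.
Total: 4 + 31 + 30 + 31 + 31 + 30 + 31 + 30 + 31 + 31 + 29 + 31 + 30 + 31 + 30 + 31 + 31 + 30 + 31 + 30 + 31 + 31 + 28 + 31 + 30 + 31 + 30 + 31 + 31 + 30 + 31 + 30 + 31 + 31 + 28 + 31 + 30 + 31 + 30 + 31 + 31 + 30 + 31 + 30 + 31 + 31 + 1 = 1377.

1377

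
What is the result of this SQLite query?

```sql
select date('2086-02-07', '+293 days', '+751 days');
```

2088-12-17

Applying '+293 days' to 2086-02-07: counting 293 days forward gives 2086-11-27.
Applying '+751 days' to 2086-11-27: counting 751 days forward gives 2088-12-17.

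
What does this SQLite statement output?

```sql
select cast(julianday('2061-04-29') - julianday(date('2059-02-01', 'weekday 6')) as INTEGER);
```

`weekday 6` advances to the next Saturday; 2059-02-01 is already a Saturday, so it stays at 2059-02-01.
27 days remain in February 2059 after the 1st (28 − 1).
Full months from March 2059 through March 2061 contribute their day counts.
Then 29 days into April 2061.
Total: 27 + 31 + 30 + 31 + 30 + 31 + 31 + 30 + 31 + 30 + 31 + 31 + 29 + 31 + 30 + 31 + 30 + 31 + 31 + 30 + 31 + 30 + 31 + 31 + 28 + 31 + 29 = 818.

818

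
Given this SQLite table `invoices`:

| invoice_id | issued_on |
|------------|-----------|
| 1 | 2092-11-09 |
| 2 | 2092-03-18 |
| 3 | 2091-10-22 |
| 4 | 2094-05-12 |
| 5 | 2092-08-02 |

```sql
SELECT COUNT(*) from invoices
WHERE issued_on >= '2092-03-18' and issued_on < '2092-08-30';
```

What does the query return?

2

Rows in [2092-03-18, 2092-08-30): 2092-03-18, 2092-08-02 → 2 rows.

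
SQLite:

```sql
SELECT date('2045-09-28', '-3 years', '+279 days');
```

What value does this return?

2043-07-04

Adding -3 years to 2045-09-28 gives 2042-09-28.
Applying '+279 days' to 2042-09-28: counting 279 days forward gives 2043-07-04.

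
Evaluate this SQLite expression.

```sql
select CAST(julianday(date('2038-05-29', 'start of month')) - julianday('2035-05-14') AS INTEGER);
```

1083

`start of month` rewinds 2038-05-29 to 2038-05-01.
17 days remain in May 2035 after the 14th (31 − 14).
Full months from June 2035 through April 2038 contribute their day counts.
Then 1 day into May 2038.
Total: 17 + 30 + 31 + 31 + 30 + 31 + 30 + 31 + 31 + 29 + 31 + 30 + 31 + 30 + 31 + 31 + 30 + 31 + 30 + 31 + 31 + 28 + 31 + 30 + 31 + 30 + 31 + 31 + 30 + 31 + 30 + 31 + 31 + 28 + 31 + 30 + 1 = 1083.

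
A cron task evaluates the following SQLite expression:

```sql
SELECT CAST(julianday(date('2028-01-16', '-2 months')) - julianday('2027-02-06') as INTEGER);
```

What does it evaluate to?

283

Adding -2 months to 2028-01-16 gives 2027-11-16.
22 days remain in February 2027 after the 6th (28 − 6).
Full months from March 2027 through October 2027 contribute their day counts.
Then 16 days into November 2027.
Total: 22 + 31 + 30 + 31 + 30 + 31 + 31 + 30 + 31 + 16 = 283.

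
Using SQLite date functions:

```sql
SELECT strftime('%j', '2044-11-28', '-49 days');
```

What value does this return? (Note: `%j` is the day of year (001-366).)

First apply '-49 days': 2044-11-28 → 2044-10-10.
Day-of-year for 2044-10-10: days since 2044-01-01 inclusive = 284, zero-padded to 284.

284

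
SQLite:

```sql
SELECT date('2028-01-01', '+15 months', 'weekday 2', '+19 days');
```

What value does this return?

2029-04-22

Adding +15 months to 2028-01-01 gives 2029-04-01.
`weekday 2` advances to the next Tuesday; 2029-04-01 is a Sunday, so it moves forward to 2029-04-03.
Advancing 19 more days within April lands on 2029-04-22.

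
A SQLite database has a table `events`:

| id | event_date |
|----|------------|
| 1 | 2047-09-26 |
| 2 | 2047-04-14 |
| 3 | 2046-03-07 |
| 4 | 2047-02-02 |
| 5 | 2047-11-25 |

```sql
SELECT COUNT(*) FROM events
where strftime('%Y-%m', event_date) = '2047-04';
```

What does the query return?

1

Rows with year-month 2047-04: 2047-04-14 → 1.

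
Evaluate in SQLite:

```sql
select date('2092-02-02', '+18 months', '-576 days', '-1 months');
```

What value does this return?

Adding +18 months to 2092-02-02 gives 2093-08-02.
Applying '-576 days' to 2093-08-02: counting 576 days back gives 2092-01-04.
Adding -1 month to 2092-01-04 gives 2091-12-04.

2091-12-04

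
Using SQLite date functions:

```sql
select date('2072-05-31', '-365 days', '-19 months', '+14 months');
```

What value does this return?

2071-01-01

Applying '-365 days' to 2072-05-31: counting 365 days back gives 2071-06-01.
Adding -19 months to 2071-06-01 gives 2069-11-01.
Adding +14 months to 2069-11-01 gives 2071-01-01.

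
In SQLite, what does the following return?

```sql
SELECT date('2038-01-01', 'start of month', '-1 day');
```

2037-12-31

`start of month` rewinds 2038-01-01 to 2038-01-01.
Going back 1 day from 2038-01-01 reaches 2037-12-31 (last day of December, 31 days).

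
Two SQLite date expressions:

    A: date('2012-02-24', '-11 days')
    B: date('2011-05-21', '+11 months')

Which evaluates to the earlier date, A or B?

A

A = 2012-02-13.
B = 2012-04-21.
A is earlier.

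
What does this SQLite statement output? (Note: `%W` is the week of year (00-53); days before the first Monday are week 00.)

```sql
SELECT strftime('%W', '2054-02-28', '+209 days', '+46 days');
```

45

First apply '+209 days', '+46 days': 2054-02-28 → 2054-11-10.
2054-11-10 is a Tuesday. SQLite's %W counts Mondays since the year started; the result is 45.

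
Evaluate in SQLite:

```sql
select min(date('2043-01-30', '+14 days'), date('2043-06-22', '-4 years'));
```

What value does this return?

2039-06-22

date('2043-01-30', '+14 days') → 2043-02-13.
date('2043-06-22', '-4 years') → 2039-06-22.
Earlier of the two is 2039-06-22.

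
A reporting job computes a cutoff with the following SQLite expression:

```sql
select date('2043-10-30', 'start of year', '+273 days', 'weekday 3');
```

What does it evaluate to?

2043-10-07

`start of year` rewinds 2043-10-30 to 2043-01-01.
Applying '+273 days' to 2043-01-01: counting 273 days forward gives 2043-10-01.
`weekday 3` advances to the next Wednesday; 2043-10-01 is a Thursday, so it moves forward to 2043-10-07.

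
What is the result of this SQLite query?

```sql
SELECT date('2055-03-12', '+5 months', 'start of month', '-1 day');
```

Adding +5 months to 2055-03-12 gives 2055-08-12.
`start of month` rewinds 2055-08-12 to 2055-08-01.
Going back 1 day from 2055-08-01 reaches 2055-07-31 (last day of July, 31 days).

2055-07-31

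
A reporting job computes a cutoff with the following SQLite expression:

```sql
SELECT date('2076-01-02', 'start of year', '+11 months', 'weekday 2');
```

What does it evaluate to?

`start of year` rewinds 2076-01-02 to 2076-01-01.
Adding +11 months to 2076-01-01 gives 2076-12-01.
`weekday 2` advances to the next Tuesday; 2076-12-01 is already a Tuesday, so it stays at 2076-12-01.

2076-12-01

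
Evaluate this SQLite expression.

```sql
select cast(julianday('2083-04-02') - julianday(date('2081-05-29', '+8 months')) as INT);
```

Adding +8 months to 2081-05-29 gives 2082-01-29.
2 days remain in January 2082 after the 29th (31 − 29).
Full months from February 2082 through March 2083 contribute their day counts.
Then 2 days into April 2083.
Total: 2 + 28 + 31 + 30 + 31 + 30 + 31 + 31 + 30 + 31 + 30 + 31 + 31 + 28 + 31 + 2 = 428.

428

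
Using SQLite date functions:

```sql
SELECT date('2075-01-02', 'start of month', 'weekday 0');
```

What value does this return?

`start of month` rewinds 2075-01-02 to 2075-01-01.
`weekday 0` advances to the next Sunday; 2075-01-01 is a Tuesday, so it moves forward to 2075-01-06.

2075-01-06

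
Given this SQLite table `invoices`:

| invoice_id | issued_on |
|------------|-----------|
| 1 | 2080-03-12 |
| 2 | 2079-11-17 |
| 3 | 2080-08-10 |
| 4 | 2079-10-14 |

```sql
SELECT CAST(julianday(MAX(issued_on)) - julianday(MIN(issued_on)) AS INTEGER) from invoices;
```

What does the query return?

301

MIN = 2079-10-14, MAX = 2080-08-10.
17 days remain in October 2079 after the 14th (31 − 14).
Full months from November 2079 through July 2080 contribute their day counts.
Then 10 days into August 2080.
Total: 17 + 30 + 31 + 31 + 29 + 31 + 30 + 31 + 30 + 31 + 10 = 301.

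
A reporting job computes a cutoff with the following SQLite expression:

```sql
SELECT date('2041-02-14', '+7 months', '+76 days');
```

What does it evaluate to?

Adding +7 months to 2041-02-14 gives 2041-09-14.
Applying '+76 days' to 2041-09-14: counting 76 days forward gives 2041-11-29.

2041-11-29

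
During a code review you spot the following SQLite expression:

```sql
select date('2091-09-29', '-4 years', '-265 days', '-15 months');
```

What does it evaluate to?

Adding -4 years to 2091-09-29 gives 2087-09-29.
Applying '-265 days' to 2087-09-29: counting 265 days back gives 2087-01-07.
Adding -15 months to 2087-01-07 gives 2085-10-07.

2085-10-07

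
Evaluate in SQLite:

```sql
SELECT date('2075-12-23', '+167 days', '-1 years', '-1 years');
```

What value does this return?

2074-06-07

Applying '+167 days' to 2075-12-23: counting 167 days forward gives 2076-06-07.
Adding -1 year to 2076-06-07 gives 2075-06-07.
Adding -1 year to 2075-06-07 gives 2074-06-07.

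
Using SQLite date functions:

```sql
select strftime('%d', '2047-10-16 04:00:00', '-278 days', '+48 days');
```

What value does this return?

First apply '-278 days', '+48 days': 2047-10-16 04:00:00 → 2047-02-28 04:00:00.
`%d` extracts the 2-digit day of month: 28.

28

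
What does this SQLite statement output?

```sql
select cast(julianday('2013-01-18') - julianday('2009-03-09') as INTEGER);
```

1411

22 days remain in March 2009 after the 9th (31 − 9).
Full months from April 2009 through December 2012 contribute their day counts.
Then 18 days into January 2013.
Total: 22 + 30 + 31 + 30 + 31 + 31 + 30 + 31 + 30 + 31 + 31 + 28 + 31 + 30 + 31 + 30 + 31 + 31 + 30 + 31 + 30 + 31 + 31 + 28 + 31 + 30 + 31 + 30 + 31 + 31 + 30 + 31 + 30 + 31 + 31 + 29 + 31 + 30 + 31 + 30 + 31 + 31 + 30 + 31 + 30 + 31 + 18 = 1411.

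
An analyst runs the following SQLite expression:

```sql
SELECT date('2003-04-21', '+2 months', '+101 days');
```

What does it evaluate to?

Adding +2 months to 2003-04-21 gives 2003-06-21.
Applying '+101 days' to 2003-06-21: counting 101 days forward gives 2003-09-30.

2003-09-30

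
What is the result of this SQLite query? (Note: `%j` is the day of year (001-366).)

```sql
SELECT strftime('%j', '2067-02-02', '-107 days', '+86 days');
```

012

First apply '-107 days', '+86 days': 2067-02-02 → 2067-01-12.
Day-of-year for 2067-01-12: days since 2067-01-01 inclusive = 12, zero-padded to 012.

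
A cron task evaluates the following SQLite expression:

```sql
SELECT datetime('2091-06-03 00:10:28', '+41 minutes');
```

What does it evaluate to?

+41 minutes from 2091-06-03 00:10:28 is 2091-06-03 00:51:28.

2091-06-03 00:51:28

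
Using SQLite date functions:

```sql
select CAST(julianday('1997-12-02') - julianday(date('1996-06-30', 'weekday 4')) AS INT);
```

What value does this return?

`weekday 4` advances to the next Thursday; 1996-06-30 is a Sunday, so it moves forward to 1996-07-04.
27 days remain in July 1996 after the 4th (31 − 4).
Full months from August 1996 through November 1997 contribute their day counts.
Then 2 days into December 1997.
Total: 27 + 31 + 30 + 31 + 30 + 31 + 31 + 28 + 31 + 30 + 31 + 30 + 31 + 31 + 30 + 31 + 30 + 2 = 516.

516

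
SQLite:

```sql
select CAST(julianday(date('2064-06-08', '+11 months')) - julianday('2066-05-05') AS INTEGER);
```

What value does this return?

Adding +11 months to 2064-06-08 gives 2065-05-08.
23 days remain in May 2065 after the 8th (31 − 8).
Full months from June 2065 through April 2066 contribute their day counts.
Then 5 days into May 2066.
Total: 23 + 30 + 31 + 31 + 30 + 31 + 30 + 31 + 31 + 28 + 31 + 30 + 5 = 362.
The subtraction is earlier − later, so the result is −362 → -362.

-362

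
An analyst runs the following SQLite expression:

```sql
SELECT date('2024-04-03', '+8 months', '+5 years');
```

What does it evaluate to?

2029-12-03

Adding +8 months to 2024-04-03 gives 2024-12-03.
Adding +5 years to 2024-12-03 gives 2029-12-03.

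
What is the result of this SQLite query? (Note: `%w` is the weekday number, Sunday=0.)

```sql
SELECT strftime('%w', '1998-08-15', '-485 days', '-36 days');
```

3

First apply '-485 days', '-36 days': 1998-08-15 → 1997-03-12.
1997-03-12 is a Wednesday; with Sunday=0 that is 3.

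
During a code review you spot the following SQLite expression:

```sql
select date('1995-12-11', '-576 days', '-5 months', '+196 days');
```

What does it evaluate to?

Applying '-576 days' to 1995-12-11: counting 576 days back gives 1994-05-14.
Adding -5 months to 1994-05-14 gives 1993-12-14.
Applying '+196 days' to 1993-12-14: counting 196 days forward gives 1994-06-28.

1994-06-28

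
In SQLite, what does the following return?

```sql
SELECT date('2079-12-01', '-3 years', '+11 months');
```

2077-11-01

Adding -3 years to 2079-12-01 gives 2076-12-01.
Adding +11 months to 2076-12-01 gives 2077-11-01.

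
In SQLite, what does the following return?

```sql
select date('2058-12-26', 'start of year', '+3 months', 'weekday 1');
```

2058-04-01

`start of year` rewinds 2058-12-26 to 2058-01-01.
Adding +3 months to 2058-01-01 gives 2058-04-01.
`weekday 1` advances to the next Monday; 2058-04-01 is already a Monday, so it stays at 2058-04-01.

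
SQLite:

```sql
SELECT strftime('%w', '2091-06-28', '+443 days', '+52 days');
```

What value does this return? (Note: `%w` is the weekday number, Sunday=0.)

First apply '+443 days', '+52 days': 2091-06-28 → 2092-11-04.
2092-11-04 is a Tuesday; with Sunday=0 that is 2.

2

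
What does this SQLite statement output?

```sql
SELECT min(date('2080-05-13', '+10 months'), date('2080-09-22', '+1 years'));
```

date('2080-05-13', '+10 months') → 2081-03-13.
date('2080-09-22', '+1 years') → 2081-09-22.
Earlier of the two is 2081-03-13.

2081-03-13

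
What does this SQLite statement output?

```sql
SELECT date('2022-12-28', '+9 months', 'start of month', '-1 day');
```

Adding +9 months to 2022-12-28 gives 2023-09-28.
`start of month` rewinds 2023-09-28 to 2023-09-01.
Going back 1 day from 2023-09-01 reaches 2023-08-31 (last day of August, 31 days).

2023-08-31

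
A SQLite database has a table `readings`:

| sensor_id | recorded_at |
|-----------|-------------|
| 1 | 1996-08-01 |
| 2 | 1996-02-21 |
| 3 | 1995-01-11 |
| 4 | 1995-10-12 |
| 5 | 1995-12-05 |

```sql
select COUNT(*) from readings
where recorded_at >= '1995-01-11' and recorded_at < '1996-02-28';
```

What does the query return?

4

Rows in [1995-01-11, 1996-02-28): 1996-02-21, 1995-01-11, 1995-10-12, 1995-12-05 → 4 rows.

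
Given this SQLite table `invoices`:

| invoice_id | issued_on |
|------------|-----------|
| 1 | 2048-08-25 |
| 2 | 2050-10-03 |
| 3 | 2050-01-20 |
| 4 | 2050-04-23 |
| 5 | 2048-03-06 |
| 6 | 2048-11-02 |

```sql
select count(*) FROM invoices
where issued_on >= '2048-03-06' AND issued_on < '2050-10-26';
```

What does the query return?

6

Rows in [2048-03-06, 2050-10-26): 2048-08-25, 2050-10-03, 2050-01-20, 2050-04-23, 2048-03-06, 2048-11-02 → 6 rows.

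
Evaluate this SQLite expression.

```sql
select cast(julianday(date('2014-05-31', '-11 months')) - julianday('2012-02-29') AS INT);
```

Adding -11 months to 2014-05-31 targets 2013-06-31. June 2013 has only 30 days, so SQLite normalizes the 1-day overflow forward to 2013-07-01.
0 days remain in February 2012 after the 29th (29 − 29).
Full months from March 2012 through June 2013 contribute their day counts.
Then 1 day into July 2013.
Total: 0 + 31 + 30 + 31 + 30 + 31 + 31 + 30 + 31 + 30 + 31 + 31 + 28 + 31 + 30 + 31 + 30 + 1 = 488.

488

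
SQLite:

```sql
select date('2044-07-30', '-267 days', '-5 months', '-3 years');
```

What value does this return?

2040-06-06

Applying '-267 days' to 2044-07-30: counting 267 days back gives 2043-11-06.
Adding -5 months to 2043-11-06 gives 2043-06-06.
Adding -3 years to 2043-06-06 gives 2040-06-06.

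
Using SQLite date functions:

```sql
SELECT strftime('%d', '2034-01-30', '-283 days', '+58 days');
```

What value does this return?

First apply '-283 days', '+58 days': 2034-01-30 → 2033-06-19.
`%d` extracts the 2-digit day of month: 19.

19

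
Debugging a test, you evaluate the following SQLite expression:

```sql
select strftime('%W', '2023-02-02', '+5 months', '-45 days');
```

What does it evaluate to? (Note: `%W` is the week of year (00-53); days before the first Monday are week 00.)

20

First apply '+5 months', '-45 days': 2023-02-02 → 2023-05-18.
2023-05-18 is a Thursday. SQLite's %W counts Mondays since the year started; the result is 20.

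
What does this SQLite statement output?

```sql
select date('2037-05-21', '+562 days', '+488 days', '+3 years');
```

Applying '+562 days' to 2037-05-21: counting 562 days forward gives 2038-12-04.
Applying '+488 days' to 2038-12-04: counting 488 days forward gives 2040-04-05.
Adding +3 years to 2040-04-05 gives 2043-04-05.

2043-04-05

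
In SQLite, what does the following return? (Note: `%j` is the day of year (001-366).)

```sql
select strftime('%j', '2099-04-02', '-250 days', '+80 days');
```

First apply '-250 days', '+80 days': 2099-04-02 → 2098-10-14.
Day-of-year for 2098-10-14: days since 2098-01-01 inclusive = 287, zero-padded to 287.

287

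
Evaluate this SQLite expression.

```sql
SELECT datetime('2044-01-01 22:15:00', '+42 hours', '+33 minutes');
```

+42 hours from 2044-01-01 22:15:00 is 2044-01-03 16:15:00 (crosses midnight).
+33 minutes from 2044-01-03 16:15:00 is 2044-01-03 16:48:00.

2044-01-03 16:48:00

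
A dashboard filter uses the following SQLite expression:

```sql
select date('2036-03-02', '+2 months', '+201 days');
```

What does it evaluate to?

2036-11-19

Adding +2 months to 2036-03-02 gives 2036-05-02.
Applying '+201 days' to 2036-05-02: counting 201 days forward gives 2036-11-19.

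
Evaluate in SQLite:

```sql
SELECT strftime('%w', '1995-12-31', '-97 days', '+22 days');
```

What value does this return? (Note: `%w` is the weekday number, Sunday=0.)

First apply '-97 days', '+22 days': 1995-12-31 → 1995-10-17.
1995-10-17 is a Tuesday; with Sunday=0 that is 2.

2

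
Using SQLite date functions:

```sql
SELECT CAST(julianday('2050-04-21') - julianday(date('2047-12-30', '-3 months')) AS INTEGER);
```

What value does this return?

Adding -3 months to 2047-12-30 gives 2047-09-30.
0 days remain in September 2047 after the 30th (30 − 30).
Full months from October 2047 through March 2050 contribute their day counts.
Then 21 days into April 2050.
Total: 0 + 31 + 30 + 31 + 31 + 29 + 31 + 30 + 31 + 30 + 31 + 31 + 30 + 31 + 30 + 31 + 31 + 28 + 31 + 30 + 31 + 30 + 31 + 31 + 30 + 31 + 30 + 31 + 31 + 28 + 31 + 21 = 934.

934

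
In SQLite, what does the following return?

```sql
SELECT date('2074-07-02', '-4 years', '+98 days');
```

Adding -4 years to 2074-07-02 gives 2070-07-02.
Applying '+98 days' to 2070-07-02: counting 98 days forward gives 2070-10-08.

2070-10-08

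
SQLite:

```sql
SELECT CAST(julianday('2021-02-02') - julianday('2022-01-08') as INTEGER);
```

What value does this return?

-340

26 days remain in February 2021 after the 2nd (28 − 2).
Full months from March 2021 through December 2021 contribute their day counts.
Then 8 days into January 2022.
Total: 26 + 31 + 30 + 31 + 30 + 31 + 31 + 30 + 31 + 30 + 31 + 8 = 340.
The subtraction is earlier − later, so the result is −340 → -340.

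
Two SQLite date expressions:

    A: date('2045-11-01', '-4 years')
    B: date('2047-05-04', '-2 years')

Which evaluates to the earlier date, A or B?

A = 2041-11-01.
B = 2045-05-04.
A is earlier.

A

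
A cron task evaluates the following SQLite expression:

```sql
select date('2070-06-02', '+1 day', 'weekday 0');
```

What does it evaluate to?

2070-06-08

Advancing 1 more day within June lands on 2070-06-03.
`weekday 0` advances to the next Sunday; 2070-06-03 is a Tuesday, so it moves forward to 2070-06-08.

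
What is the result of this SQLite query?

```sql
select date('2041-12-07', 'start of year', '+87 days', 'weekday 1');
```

`start of year` rewinds 2041-12-07 to 2041-01-01.
Applying '+87 days' to 2041-01-01: counting 87 days forward gives 2041-03-29.
`weekday 1` advances to the next Monday; 2041-03-29 is a Friday, so it moves forward to 2041-04-01.

2041-04-01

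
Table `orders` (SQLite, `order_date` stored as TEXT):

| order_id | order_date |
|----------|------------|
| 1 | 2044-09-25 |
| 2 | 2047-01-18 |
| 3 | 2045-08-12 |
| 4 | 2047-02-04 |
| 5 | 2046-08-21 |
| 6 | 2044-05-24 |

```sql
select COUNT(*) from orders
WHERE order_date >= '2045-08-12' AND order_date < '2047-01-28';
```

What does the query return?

3

Rows in [2045-08-12, 2047-01-28): 2047-01-18, 2045-08-12, 2046-08-21 → 3 rows.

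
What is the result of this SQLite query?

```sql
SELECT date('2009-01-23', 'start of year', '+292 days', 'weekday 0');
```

2009-10-25

`start of year` rewinds 2009-01-23 to 2009-01-01.
Applying '+292 days' to 2009-01-01: counting 292 days forward gives 2009-10-20.
`weekday 0` advances to the next Sunday; 2009-10-20 is a Tuesday, so it moves forward to 2009-10-25.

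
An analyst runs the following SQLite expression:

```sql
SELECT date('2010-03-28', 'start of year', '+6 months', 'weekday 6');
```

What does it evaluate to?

2010-07-03

`start of year` rewinds 2010-03-28 to 2010-01-01.
Adding +6 months to 2010-01-01 gives 2010-07-01.
`weekday 6` advances to the next Saturday; 2010-07-01 is a Thursday, so it moves forward to 2010-07-03.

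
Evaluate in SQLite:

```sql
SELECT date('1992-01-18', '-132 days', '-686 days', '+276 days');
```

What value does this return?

Applying '-132 days' to 1992-01-18: counting 132 days back gives 1991-09-08.
Applying '-686 days' to 1991-09-08: counting 686 days back gives 1989-10-22.
Applying '+276 days' to 1989-10-22: counting 276 days forward gives 1990-07-25.

1990-07-25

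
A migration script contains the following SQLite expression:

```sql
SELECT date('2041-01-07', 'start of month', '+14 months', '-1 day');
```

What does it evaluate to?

`start of month` rewinds 2041-01-07 to 2041-01-01.
Adding +14 months to 2041-01-01 gives 2042-03-01.
Going back 1 day from 2042-03-01 reaches 2042-02-28 (last day of February, 28 days).

2042-02-28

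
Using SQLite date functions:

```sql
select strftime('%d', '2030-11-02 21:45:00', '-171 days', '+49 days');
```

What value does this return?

03

First apply '-171 days', '+49 days': 2030-11-02 21:45:00 → 2030-07-03 21:45:00.
`%d` extracts the 2-digit day of month: 03.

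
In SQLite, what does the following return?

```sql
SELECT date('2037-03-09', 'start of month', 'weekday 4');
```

`start of month` rewinds 2037-03-09 to 2037-03-01.
`weekday 4` advances to the next Thursday; 2037-03-01 is a Sunday, so it moves forward to 2037-03-05.

2037-03-05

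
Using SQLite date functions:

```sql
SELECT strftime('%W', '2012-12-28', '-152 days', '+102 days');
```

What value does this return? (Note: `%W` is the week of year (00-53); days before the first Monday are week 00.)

First apply '-152 days', '+102 days': 2012-12-28 → 2012-11-08.
2012-11-08 is a Thursday. SQLite's %W counts Mondays since the year started; the result is 45.

45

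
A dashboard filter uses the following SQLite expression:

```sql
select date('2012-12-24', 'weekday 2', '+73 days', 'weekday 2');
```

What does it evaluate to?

2013-03-12

`weekday 2` advances to the next Tuesday; 2012-12-24 is a Monday, so it moves forward to 2012-12-25.
Applying '+73 days' to 2012-12-25: counting 73 days forward gives 2013-03-08.
`weekday 2` advances to the next Tuesday; 2013-03-08 is a Friday, so it moves forward to 2013-03-12.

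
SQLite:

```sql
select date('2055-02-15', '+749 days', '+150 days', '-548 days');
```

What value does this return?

Applying '+749 days' to 2055-02-15: counting 749 days forward gives 2057-03-05.
Applying '+150 days' to 2057-03-05: counting 150 days forward gives 2057-08-02.
Applying '-548 days' to 2057-08-02: counting 548 days back gives 2056-02-01.

2056-02-01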